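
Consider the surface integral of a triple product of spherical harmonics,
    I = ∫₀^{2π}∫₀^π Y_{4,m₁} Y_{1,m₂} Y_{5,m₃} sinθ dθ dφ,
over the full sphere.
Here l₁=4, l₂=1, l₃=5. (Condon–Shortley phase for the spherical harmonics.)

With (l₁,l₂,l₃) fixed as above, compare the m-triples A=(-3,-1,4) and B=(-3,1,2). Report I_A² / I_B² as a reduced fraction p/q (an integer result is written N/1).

Same 4,1,5: normalisation and zero-m 3j drop out of the ratio.
A: Δ: 0! 8! 2! / 11! → 1/495; sum: t=0:+1/10080 = 1/10080; 3j²(4 1 5; -3 -1 4) = Δ·Π!·Σ² = 4/55  (sign -1)
B: Δ: 0! 8! 2! / 11! → 1/495; sum: t=0:+1/10080 = 1/10080; 3j²(4 1 5; -3 1 2) = Δ·Π!·Σ² = 1/165  (sign -1)
I_A²/I_B² = (4/55)/(1/165) = 12/1

12/1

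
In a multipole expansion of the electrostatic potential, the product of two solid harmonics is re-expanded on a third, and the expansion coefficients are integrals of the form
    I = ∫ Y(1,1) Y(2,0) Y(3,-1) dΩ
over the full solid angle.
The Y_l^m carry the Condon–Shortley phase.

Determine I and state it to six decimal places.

-0.202301

Rules hold: Σm=0, L=6 even, 1≤3≤3.
N = 3·5·7 = 105
Δ = 0!·2!·4!/7! = 1/105
Racah Σ t=0..0: t=0:+1/4 = 1/4
⇒ 3j(1 2 3; 0 0 0)² = 3/35, sgn -1
Racah Σ t=0..0: t=0:+1/8 = 1/8
⇒ 3j(1 2 3; 1 0 -1)² = 2/35, sgn +1
4πI² = N·(3j₀)²·(3jₘ)² = 18/35
I = -1·√(0.514286/4π) = -0.20230066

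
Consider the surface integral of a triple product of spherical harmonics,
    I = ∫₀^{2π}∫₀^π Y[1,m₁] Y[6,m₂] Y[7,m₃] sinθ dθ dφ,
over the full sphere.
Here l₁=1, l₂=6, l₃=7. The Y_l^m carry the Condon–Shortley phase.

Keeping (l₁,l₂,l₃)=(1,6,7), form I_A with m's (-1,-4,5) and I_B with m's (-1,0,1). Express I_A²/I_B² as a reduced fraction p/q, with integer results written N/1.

33/14

Shared (l₁,l₂,l₃)=(1,6,7): N and (l;000)² cancel in I_A²/I_B².
A: Δ = 0!·2!·12!/15! = 1/1365; Racah Σ t=0..0: t=0:+1/14515200 = 1/14515200; ⇒ 3j(1 6 7; -1 -4 5)² = 22/455, sgn +1
B: Δ = 0!·2!·12!/15! = 1/1365; Racah Σ t=0..0: t=0:+1/1036800 = 1/1036800; ⇒ 3j(1 6 7; -1 0 1)² = 4/195, sgn +1
I_A²/I_B² = (22/455)/(4/195) = 33/14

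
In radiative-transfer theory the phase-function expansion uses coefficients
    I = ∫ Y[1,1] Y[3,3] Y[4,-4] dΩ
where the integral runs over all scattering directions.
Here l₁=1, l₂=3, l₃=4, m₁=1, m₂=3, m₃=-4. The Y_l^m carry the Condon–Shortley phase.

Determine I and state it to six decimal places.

0.325735

Checks pass: Σm=0; 8 even; l₃=4∈[2,4].
(2·1+1)(2·3+1)(2·4+1) = 189
Δ: 0! 2! 6! / 9! → 1/252
sum: t=0:+1/36 = 1/36
3j²(1 3 4; 0 0 0) = Δ·Π!·Σ² = 4/63  (sign +1)
sum: t=0:+1/1440 = 1/1440
3j²(1 3 4; 1 3 -4) = Δ·Π!·Σ² = 1/9  (sign +1)
combine: 4πI² = 189·4/63·1/9 = 4/3
take √, sign +1: I = 0.32573501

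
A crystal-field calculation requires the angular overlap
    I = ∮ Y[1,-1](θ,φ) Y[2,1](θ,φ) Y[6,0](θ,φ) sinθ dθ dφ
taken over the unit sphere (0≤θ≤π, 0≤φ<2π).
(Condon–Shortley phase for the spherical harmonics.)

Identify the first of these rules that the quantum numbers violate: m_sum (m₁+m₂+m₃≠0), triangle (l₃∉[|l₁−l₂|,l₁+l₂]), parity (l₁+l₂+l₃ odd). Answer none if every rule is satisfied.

triangle

m₁+m₂+m₃ = -1 + 1 + 0 = 0  ✓
triangle: |1−2|=1 ≤ l₃=6 ≤ 1+2=3  ✗
parity: l₁+l₂+l₃ = 9 is odd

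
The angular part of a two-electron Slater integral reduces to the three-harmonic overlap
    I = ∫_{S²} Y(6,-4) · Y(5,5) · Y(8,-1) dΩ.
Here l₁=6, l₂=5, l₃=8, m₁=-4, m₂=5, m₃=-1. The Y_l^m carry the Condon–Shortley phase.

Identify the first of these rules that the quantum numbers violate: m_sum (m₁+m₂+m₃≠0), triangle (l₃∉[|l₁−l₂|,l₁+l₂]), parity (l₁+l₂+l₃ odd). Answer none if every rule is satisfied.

parity

azimuthal sum: -4 + 5 − 1 = 0  ✓
1 ≤ 8 ≤ 11 (triangle on l)  ✓
L = 6 + 5 + 8 = 19 (odd)  ✗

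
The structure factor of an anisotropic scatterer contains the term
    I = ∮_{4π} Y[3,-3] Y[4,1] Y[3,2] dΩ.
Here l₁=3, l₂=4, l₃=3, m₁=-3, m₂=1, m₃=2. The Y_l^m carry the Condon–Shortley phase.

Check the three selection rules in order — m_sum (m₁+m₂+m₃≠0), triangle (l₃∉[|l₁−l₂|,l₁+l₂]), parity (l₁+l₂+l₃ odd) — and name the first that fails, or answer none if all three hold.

Σmᵢ = 0  ✓
l₃∈[|l₁−l₂|,l₁+l₂]=[1,7], have l₃=3  ✓
Σlᵢ = 10 ⇒ even  ✓

none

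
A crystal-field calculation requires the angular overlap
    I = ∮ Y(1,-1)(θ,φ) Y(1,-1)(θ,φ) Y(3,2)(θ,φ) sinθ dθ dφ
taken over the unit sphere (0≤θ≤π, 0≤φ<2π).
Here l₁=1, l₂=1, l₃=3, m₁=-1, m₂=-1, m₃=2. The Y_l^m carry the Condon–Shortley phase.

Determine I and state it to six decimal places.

|1−1|≤3≤1+1 violated ⇒ I = 0

0.000000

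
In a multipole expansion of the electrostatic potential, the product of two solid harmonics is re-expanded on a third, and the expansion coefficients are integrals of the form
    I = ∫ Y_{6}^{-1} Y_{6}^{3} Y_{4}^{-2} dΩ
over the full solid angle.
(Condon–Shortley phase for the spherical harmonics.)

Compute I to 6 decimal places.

0.036205

m-sum 0 ✓  L=16 even ✓  0≤4≤12 ✓
Π(2lᵢ+1) = 13×13×9 = 1521
triangle coeff Δ(6,6,4) = 1/15315300
Σ_t [2,6]: t=2:+1/829440 t=3:−1/25920 t=4:+1/9216 t=5:−1/25920 t=6:+1/829440 = 7/207360
(3j)²=28/2431 [(6 6 4; 0 0 0)], sign=+1
Σ_t [5,7]: t=5:−1/69120 t=6:+1/51840 t=7:−1/483840 = 1/362880
(3j)²=16/17017 [(6 6 4; -1 3 -2)], sign=+1
⇒ 4πI² = 576/34969
I = (+1)√(576/34969/(4π)) = 0.03620468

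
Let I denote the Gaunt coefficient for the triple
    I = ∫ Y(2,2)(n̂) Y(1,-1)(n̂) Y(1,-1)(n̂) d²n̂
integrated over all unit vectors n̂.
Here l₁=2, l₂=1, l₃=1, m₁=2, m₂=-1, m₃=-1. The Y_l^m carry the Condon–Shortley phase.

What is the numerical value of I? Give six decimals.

0.309019

Rules hold: Σm=0, L=4 even, 1≤1≤3.
N = 5·3·3 = 45
Δ = 2!·2!·0!/5! = 1/30
Racah Σ t=1..1: t=1:−1/1 = -1/1
⇒ 3j(2 1 1; 0 0 0)² = 2/15, sgn +1
Racah Σ t=0..0: t=0:+1/4 = 1/4
⇒ 3j(2 1 1; 2 -1 -1)² = 1/5, sgn +1
4πI² = N·(3j₀)²·(3jₘ)² = 6/5
I = +1·√(1.2/4π) = 0.30901936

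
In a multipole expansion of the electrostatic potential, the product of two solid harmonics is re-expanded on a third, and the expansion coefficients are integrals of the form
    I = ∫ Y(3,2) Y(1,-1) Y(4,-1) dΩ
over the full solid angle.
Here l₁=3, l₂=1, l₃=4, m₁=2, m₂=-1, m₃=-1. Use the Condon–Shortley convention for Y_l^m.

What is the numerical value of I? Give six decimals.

-0.106622

Checks pass: Σm=0; 8 even; l₃=4∈[2,4].
(2·3+1)(2·1+1)(2·4+1) = 189
Δ: 0! 6! 2! / 9! → 1/252
sum: t=0:+1/36 = 1/36
3j²(3 1 4; 0 0 0) = Δ·Π!·Σ² = 4/63  (sign +1)
sum: t=0:+1/240 = 1/240
3j²(3 1 4; 2 -1 -1) = Δ·Π!·Σ² = 1/84  (sign -1)
combine: 4πI² = 189·4/63·1/84 = 1/7
take √, sign -1: I = -0.10662181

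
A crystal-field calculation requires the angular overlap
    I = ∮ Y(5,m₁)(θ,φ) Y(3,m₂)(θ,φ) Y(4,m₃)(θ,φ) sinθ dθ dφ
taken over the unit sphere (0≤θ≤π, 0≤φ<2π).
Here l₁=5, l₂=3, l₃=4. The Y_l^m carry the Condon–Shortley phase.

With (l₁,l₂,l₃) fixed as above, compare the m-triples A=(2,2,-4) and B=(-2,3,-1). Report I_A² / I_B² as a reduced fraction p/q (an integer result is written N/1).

28/75

Same 5,3,4: normalisation and zero-m 3j drop out of the ratio.
A: Δ: 4! 6! 2! / 13! → 1/180180; sum: t=3:−1/8640 = -1/8640; 3j²(5 3 4; 2 2 -4) = Δ·Π!·Σ² = 14/1287  (sign -1)
B: Δ: 4! 6! 2! / 13! → 1/180180; sum: t=4:+1/1728 = 1/1728; 3j²(5 3 4; -2 3 -1) = Δ·Π!·Σ² = 25/858  (sign -1)
I_A²/I_B² = (14/1287)/(25/858) = 28/75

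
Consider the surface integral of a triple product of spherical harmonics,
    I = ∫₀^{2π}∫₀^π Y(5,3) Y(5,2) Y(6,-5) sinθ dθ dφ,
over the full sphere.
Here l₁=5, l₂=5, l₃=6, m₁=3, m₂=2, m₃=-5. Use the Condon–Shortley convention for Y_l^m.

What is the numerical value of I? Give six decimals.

Checks pass: Σm=0; 16 even; l₃=6∈[0,10].
(2·5+1)(2·5+1)(2·6+1) = 1573
Δ: 4! 6! 6! / 17! → 1/28588560
sum: t=0:+1/345600 t=1:−1/13824 t=2:+1/5184 t=3:−1/13824 t=4:+1/345600 = 7/129600
3j²(5 5 6; 0 0 0) = Δ·Π!·Σ² = 80/7293  (sign +1)
sum: t=1:−1/518400 t=2:+1/345600 = 1/1036800
3j²(5 5 6; 3 2 -5) = Δ·Π!·Σ² = 7/2210  (sign -1)
combine: 4πI² = 1573·80/7293·7/2210 = 616/11271
take √, sign -1: I = -0.06594839

-0.065948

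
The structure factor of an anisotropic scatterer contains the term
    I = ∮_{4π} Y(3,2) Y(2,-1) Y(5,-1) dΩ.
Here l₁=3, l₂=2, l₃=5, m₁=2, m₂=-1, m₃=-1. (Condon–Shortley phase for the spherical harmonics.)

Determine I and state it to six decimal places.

m-sum 0 ✓  L=10 even ✓  1≤5≤5 ✓
Π(2lᵢ+1) = 7×5×11 = 385
triangle coeff Δ(3,2,5) = 1/2310
Σ_t [0,0]: t=0:+1/144 = 1/144
(3j)²=10/231 [(3 2 5; 0 0 0)], sign=-1
Σ_t [0,0]: t=0:+1/720 = 1/720
(3j)²=4/385 [(3 2 5; 2 -1 -1)], sign=+1
⇒ 4πI² = 40/231
I = (-1)√(40/231/(4π)) = -0.11738675

-0.117387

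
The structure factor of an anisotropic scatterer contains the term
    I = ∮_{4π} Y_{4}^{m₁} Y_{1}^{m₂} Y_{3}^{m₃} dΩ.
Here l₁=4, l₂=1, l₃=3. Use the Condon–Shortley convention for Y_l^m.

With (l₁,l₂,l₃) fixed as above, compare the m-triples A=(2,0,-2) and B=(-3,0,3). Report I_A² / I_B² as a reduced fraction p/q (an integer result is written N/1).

Same 4,1,3: normalisation and zero-m 3j drop out of the ratio.
A: Δ: 2! 6! 0! / 9! → 1/252; sum: t=1:−1/120 = -1/120; 3j²(4 1 3; 2 0 -2) = Δ·Π!·Σ² = 1/21  (sign +1)
B: Δ: 2! 6! 0! / 9! → 1/252; sum: t=1:−1/720 = -1/720; 3j²(4 1 3; -3 0 3) = Δ·Π!·Σ² = 1/36  (sign -1)
I_A²/I_B² = (1/21)/(1/36) = 12/7

12/7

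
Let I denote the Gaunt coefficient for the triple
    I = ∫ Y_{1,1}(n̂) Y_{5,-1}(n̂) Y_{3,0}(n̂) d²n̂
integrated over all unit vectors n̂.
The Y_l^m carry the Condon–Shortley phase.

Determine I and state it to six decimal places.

0.000000

|1−5|≤3≤1+5 violated ⇒ I = 0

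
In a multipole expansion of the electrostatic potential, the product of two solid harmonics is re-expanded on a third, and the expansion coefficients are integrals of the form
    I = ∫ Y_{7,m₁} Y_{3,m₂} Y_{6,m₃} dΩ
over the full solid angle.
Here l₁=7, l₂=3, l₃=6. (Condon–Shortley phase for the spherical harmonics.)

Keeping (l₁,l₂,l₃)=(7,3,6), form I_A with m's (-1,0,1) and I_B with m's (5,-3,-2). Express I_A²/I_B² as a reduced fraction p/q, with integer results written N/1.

Shared (l₁,l₂,l₃)=(7,3,6): N and (l;000)² cancel in I_A²/I_B².
A: Δ = 4!·10!·2!/17! = 1/2042040; Racah Σ t=1..3: t=1:−1/362880 t=2:+1/69120 t=3:−1/172800 = 43/7257600; ⇒ 3j(7 3 6; -1 0 1)² = 1849/170170, sgn -1
B: Δ = 4!·10!·2!/17! = 1/2042040; Racah Σ t=0..0: t=0:+1/3870720 = 1/3870720; ⇒ 3j(7 3 6; 5 -3 -2)² = 135/6188, sgn +1
I_A²/I_B² = (1849/170170)/(135/6188) = 3698/7425

3698/7425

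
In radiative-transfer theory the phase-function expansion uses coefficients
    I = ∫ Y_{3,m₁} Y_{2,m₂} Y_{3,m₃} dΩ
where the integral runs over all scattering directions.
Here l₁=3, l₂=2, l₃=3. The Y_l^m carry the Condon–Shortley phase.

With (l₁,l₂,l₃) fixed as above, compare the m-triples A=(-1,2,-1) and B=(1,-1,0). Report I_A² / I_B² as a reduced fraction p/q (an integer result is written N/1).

Shared (l₁,l₂,l₃)=(3,2,3): N and (l;000)² cancel in I_A²/I_B².
A: Δ = 2!·4!·2!/9! = 1/3780; Racah Σ t=2..2: t=2:+1/16 = 1/16; ⇒ 3j(3 2 3; -1 2 -1)² = 2/35, sgn +1
B: Δ = 2!·4!·2!/9! = 1/3780; Racah Σ t=0..1: t=0:+1/8 t=1:−1/12 = 1/24; ⇒ 3j(3 2 3; 1 -1 0)² = 1/210, sgn -1
I_A²/I_B² = (2/35)/(1/210) = 12/1

12/1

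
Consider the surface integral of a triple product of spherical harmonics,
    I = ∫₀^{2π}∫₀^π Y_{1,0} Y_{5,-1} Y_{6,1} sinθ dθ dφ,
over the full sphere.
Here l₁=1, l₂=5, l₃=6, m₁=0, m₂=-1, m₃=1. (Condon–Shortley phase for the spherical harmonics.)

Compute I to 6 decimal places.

-0.241725

m-sum 0 ✓  L=12 even ✓  4≤6≤6 ✓
Π(2lᵢ+1) = 3×11×13 = 429
triangle coeff Δ(1,5,6) = 1/858
Σ_t [0,0]: t=0:+1/14400 = 1/14400
(3j)²=6/143 [(1 5 6; 0 0 0)], sign=+1
Σ_t [0,0]: t=0:+1/17280 = 1/17280
(3j)²=35/858 [(1 5 6; 0 -1 1)], sign=-1
⇒ 4πI² = 105/143
I = (-1)√(105/143/(4π)) = -0.24172507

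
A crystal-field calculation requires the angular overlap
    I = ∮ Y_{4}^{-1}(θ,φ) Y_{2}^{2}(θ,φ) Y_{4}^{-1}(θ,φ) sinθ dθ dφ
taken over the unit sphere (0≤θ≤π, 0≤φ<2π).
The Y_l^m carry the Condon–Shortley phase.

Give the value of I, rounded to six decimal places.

Checks pass: Σm=0; 10 even; l₃=4∈[2,6].
(2·4+1)(2·2+1)(2·4+1) = 405
Δ: 2! 6! 2! / 11! → 1/13860
sum: t=0:+1/192 t=1:−1/36 t=2:+1/192 = -5/288
3j²(4 2 4; 0 0 0) = Δ·Π!·Σ² = 20/693  (sign -1)
sum: t=2:+1/144 = 1/144
3j²(4 2 4; -1 2 -1) = Δ·Π!·Σ² = 10/231  (sign -1)
combine: 4πI² = 405·20/693·10/231 = 3000/5929
take √, sign +1: I = 0.20066192

0.200662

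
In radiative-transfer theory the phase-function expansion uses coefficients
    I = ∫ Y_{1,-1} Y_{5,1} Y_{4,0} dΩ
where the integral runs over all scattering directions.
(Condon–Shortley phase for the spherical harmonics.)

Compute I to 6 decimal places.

-0.190188

Rules hold: Σm=0, L=10 even, 4≤4≤6.
N = 3·11·9 = 297
Δ = 2!·0!·8!/11! = 1/495
Racah Σ t=1..1: t=1:−1/576 = -1/576
⇒ 3j(1 5 4; 0 0 0)² = 5/99, sgn -1
Racah Σ t=2..2: t=2:+1/1152 = 1/1152
⇒ 3j(1 5 4; -1 1 0)² = 1/33, sgn +1
4πI² = N·(3j₀)²·(3jₘ)² = 5/11
I = -1·√(0.454545/4π) = -0.19018827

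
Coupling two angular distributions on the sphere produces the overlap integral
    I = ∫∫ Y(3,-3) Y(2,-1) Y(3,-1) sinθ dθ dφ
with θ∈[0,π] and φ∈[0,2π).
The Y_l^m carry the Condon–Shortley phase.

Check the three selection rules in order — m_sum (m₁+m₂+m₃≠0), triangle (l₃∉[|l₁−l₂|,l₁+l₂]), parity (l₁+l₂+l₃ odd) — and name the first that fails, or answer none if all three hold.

m₁+m₂+m₃ = -3 − 1 − 1 = -5  ✗
triangle: |3−2|=1 ≤ l₃=3 ≤ 3+2=5
parity: l₁+l₂+l₃ = 8 is even

m_sum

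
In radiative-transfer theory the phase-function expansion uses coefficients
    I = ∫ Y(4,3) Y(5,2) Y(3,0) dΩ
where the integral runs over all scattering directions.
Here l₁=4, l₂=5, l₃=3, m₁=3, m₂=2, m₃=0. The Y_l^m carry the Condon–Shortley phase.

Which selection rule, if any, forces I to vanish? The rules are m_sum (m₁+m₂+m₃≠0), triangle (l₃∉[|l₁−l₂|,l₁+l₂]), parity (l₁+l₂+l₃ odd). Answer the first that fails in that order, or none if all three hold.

m_sum

Σmᵢ = 5  ✗
l₃∈[|l₁−l₂|,l₁+l₂]=[1,9], have l₃=3
Σlᵢ = 12 ⇒ even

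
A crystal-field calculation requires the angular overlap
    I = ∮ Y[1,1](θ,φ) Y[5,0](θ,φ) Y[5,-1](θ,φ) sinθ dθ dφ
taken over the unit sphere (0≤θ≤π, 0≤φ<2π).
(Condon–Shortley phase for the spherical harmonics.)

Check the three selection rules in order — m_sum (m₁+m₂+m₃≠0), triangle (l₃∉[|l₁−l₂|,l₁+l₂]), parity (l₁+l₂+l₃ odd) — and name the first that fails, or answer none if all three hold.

parity

m₁+m₂+m₃ = 1 + 0 − 1 = 0  ✓
triangle: |1−5|=4 ≤ l₃=5 ≤ 1+5=6  ✓
parity: l₁+l₂+l₃ = 11 is odd  ✗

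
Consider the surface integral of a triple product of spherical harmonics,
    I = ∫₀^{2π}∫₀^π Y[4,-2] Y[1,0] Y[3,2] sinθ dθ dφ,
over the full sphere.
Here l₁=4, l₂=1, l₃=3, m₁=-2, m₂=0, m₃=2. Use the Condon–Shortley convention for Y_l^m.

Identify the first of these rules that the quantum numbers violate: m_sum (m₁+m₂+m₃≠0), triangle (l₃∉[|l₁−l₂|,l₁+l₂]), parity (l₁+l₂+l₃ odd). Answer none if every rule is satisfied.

none

m₁+m₂+m₃ = -2 + 0 + 2 = 0  ✓
triangle: |4−1|=3 ≤ l₃=3 ≤ 4+1=5  ✓
parity: l₁+l₂+l₃ = 8 is even  ✓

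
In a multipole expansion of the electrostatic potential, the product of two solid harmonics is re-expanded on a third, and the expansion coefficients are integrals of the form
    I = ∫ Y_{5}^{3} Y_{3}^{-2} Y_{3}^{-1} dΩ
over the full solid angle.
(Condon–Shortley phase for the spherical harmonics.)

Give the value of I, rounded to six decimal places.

0.000000

Σlᵢ=11 odd — θ-integrand is odd under cosθ→−cosθ; I=0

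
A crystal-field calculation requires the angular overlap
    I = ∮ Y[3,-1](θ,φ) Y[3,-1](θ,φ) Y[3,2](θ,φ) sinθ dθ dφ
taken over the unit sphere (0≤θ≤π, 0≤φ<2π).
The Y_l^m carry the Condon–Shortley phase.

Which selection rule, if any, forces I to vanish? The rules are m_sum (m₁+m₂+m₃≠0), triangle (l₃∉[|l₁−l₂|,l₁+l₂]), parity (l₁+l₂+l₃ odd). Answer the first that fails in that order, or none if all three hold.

parity

azimuthal sum: -1 − 1 + 2 = 0  ✓
0 ≤ 3 ≤ 6 (triangle on l)  ✓
L = 3 + 3 + 3 = 9 (odd)  ✗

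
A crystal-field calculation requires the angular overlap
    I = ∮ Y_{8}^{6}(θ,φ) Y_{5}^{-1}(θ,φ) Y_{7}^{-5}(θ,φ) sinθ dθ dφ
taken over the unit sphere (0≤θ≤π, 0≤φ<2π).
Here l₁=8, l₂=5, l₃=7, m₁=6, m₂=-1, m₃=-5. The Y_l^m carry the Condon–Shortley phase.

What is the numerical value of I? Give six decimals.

-0.131456

Checks pass: Σm=0; 20 even; l₃=7∈[3,13].
(2·8+1)(2·5+1)(2·7+1) = 2805
Δ: 6! 10! 4! / 21! → 1/814773960
sum: t=1:−1/87091200 t=2:+1/4976640 t=3:−1/2073600 t=4:+1/4976640 t=5:−1/87091200 = -1/9676800
3j²(8 5 7; 0 0 0) = Δ·Π!·Σ² = 360/46189  (sign +1)
sum: t=0:+1/1393459200 t=1:−1/261273600 t=2:+1/696729600 = -1/597196800
3j²(8 5 7; 6 -1 -5) = Δ·Π!·Σ² = 77/7752  (sign -1)
combine: 4πI² = 2805·360/46189·77/7752 = 17325/79781
take √, sign -1: I = -0.13145647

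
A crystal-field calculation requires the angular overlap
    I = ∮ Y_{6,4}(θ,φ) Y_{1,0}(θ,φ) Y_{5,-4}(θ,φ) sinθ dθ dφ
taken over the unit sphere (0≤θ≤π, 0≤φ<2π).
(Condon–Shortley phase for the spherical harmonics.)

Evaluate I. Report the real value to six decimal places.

m-sum 0 ✓  L=12 even ✓  5≤5≤7 ✓
Π(2lᵢ+1) = 13×3×11 = 429
triangle coeff Δ(6,1,5) = 1/858
Σ_t [1,1]: t=1:−1/14400 = -1/14400
(3j)²=6/143 [(6 1 5; 0 0 0)], sign=+1
Σ_t [1,1]: t=1:−1/362880 = -1/362880
(3j)²=10/429 [(6 1 5; 4 0 -4)], sign=+1
⇒ 4πI² = 60/143
I = (+1)√(60/143/(4π)) = 0.18272698

0.182727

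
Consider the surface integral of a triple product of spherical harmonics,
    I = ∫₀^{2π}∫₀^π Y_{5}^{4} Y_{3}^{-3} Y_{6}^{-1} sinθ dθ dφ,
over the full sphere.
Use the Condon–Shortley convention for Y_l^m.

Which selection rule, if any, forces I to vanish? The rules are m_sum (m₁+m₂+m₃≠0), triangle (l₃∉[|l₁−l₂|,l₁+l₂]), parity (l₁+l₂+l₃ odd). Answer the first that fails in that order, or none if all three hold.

none

Σmᵢ = 0  ✓
l₃∈[|l₁−l₂|,l₁+l₂]=[2,8], have l₃=6  ✓
Σlᵢ = 14 ⇒ even  ✓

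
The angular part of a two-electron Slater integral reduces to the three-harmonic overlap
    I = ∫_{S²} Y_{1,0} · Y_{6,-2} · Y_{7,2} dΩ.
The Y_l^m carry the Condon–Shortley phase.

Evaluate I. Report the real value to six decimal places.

0.234717

m-sum 0 ✓  L=14 even ✓  5≤7≤7 ✓
Π(2lᵢ+1) = 3×13×15 = 585
triangle coeff Δ(1,6,7) = 1/1365
Σ_t [0,0]: t=0:+1/518400 = 1/518400
(3j)²=7/195 [(1 6 7; 0 0 0)], sign=-1
Σ_t [0,0]: t=0:+1/967680 = 1/967680
(3j)²=3/91 [(1 6 7; 0 -2 2)], sign=-1
⇒ 4πI² = 9/13
I = (+1)√(9/13/(4π)) = 0.23471705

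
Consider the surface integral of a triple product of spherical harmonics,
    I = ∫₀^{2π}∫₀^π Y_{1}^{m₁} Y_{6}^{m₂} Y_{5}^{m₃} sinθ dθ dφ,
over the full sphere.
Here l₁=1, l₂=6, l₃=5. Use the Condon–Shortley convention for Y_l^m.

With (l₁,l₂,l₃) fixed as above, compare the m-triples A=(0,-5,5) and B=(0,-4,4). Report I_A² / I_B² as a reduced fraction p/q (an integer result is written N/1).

Same 1,6,5: normalisation and zero-m 3j drop out of the ratio.
A: Δ: 2! 0! 10! / 13! → 1/858; sum: t=1:−1/3628800 = -1/3628800; 3j²(1 6 5; 0 -5 5) = Δ·Π!·Σ² = 1/78  (sign -1)
B: Δ: 2! 0! 10! / 13! → 1/858; sum: t=1:−1/362880 = -1/362880; 3j²(1 6 5; 0 -4 4) = Δ·Π!·Σ² = 10/429  (sign +1)
I_A²/I_B² = (1/78)/(10/429) = 11/20

11/20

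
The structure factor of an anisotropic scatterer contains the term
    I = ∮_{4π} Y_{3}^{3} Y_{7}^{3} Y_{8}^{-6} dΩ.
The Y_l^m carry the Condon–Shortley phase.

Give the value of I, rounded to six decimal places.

m-sum 0 ✓  L=18 even ✓  4≤8≤10 ✓
Π(2lᵢ+1) = 7×15×17 = 1785
triangle coeff Δ(3,7,8) = 1/5290740
Σ_t [0,2]: t=0:+1/7257600 t=1:−1/2073600 t=2:+1/7257600 = -1/4838400
(3j)²=252/20995 [(3 7 8; 0 0 0)], sign=-1
Σ_t [0,0]: t=0:+1/348364800 = 1/348364800
(3j)²=11/646 [(3 7 8; 3 3 -6)], sign=+1
⇒ 4πI² = 29106/79781
I = (-1)√(29106/79781/(4π)) = -0.17038705

-0.170387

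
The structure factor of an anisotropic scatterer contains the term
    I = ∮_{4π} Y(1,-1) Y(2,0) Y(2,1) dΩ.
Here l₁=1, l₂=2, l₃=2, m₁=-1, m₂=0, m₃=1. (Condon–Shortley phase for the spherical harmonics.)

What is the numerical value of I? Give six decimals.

L=5 odd ⇒ parity kills the (l;000) factor ⇒ I = 0

0.000000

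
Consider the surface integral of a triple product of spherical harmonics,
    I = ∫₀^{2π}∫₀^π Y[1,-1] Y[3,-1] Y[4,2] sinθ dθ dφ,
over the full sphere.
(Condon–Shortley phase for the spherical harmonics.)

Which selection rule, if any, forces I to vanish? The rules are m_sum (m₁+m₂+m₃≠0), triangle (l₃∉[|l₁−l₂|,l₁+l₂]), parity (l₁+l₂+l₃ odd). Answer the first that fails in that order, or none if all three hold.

azimuthal sum: -1 − 1 + 2 = 0  ✓
2 ≤ 4 ≤ 4 (triangle on l)  ✓
L = 1 + 3 + 4 = 8 (even)  ✓

none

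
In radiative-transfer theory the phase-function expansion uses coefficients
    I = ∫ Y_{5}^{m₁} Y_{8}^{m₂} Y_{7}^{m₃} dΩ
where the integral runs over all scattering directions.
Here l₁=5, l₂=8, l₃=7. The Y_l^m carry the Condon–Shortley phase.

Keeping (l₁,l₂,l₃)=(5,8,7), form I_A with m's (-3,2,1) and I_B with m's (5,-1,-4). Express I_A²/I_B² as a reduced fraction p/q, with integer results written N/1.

Shared (l₁,l₂,l₃)=(5,8,7): N and (l;000)² cancel in I_A²/I_B².
A: Δ = 6!·4!·10!/21! = 1/814773960; Racah Σ t=4..6: t=4:+1/19906560 t=5:−1/10368000 t=6:+1/49766400 = -13/497664000; ⇒ 3j(5 8 7; -3 2 1)² = 91/17765, sgn -1
B: Δ = 6!·4!·10!/21! = 1/814773960; Racah Σ t=0..0: t=0:+1/522547200 = 1/522547200; ⇒ 3j(5 8 7; 5 -1 -4)² = 30/4199, sgn -1
I_A²/I_B² = (91/17765)/(30/4199) = 1183/1650

1183/1650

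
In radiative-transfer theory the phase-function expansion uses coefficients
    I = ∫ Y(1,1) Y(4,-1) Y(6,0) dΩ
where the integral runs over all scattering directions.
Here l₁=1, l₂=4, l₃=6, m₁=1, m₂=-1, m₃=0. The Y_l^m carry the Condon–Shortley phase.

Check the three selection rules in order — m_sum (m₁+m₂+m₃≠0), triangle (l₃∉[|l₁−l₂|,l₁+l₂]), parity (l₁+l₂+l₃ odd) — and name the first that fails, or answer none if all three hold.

triangle

Σmᵢ = 0  ✓
l₃∈[|l₁−l₂|,l₁+l₂]=[3,5], have l₃=6  ✗
Σlᵢ = 11 ⇒ odd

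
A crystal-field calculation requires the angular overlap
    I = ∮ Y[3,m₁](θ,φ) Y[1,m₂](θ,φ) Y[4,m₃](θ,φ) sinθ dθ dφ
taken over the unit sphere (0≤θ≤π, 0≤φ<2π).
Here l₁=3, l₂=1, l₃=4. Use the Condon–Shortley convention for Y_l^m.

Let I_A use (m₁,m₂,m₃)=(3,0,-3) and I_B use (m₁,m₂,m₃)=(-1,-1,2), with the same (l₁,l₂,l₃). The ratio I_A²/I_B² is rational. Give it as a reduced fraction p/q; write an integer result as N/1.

Shared (l₁,l₂,l₃)=(3,1,4): N and (l;000)² cancel in I_A²/I_B².
A: Δ = 0!·6!·2!/9! = 1/252; Racah Σ t=0..0: t=0:+1/720 = 1/720; ⇒ 3j(3 1 4; 3 0 -3)² = 1/36, sgn -1
B: Δ = 0!·6!·2!/9! = 1/252; Racah Σ t=0..0: t=0:+1/96 = 1/96; ⇒ 3j(3 1 4; -1 -1 2)² = 5/84, sgn +1
I_A²/I_B² = (1/36)/(5/84) = 7/15

7/15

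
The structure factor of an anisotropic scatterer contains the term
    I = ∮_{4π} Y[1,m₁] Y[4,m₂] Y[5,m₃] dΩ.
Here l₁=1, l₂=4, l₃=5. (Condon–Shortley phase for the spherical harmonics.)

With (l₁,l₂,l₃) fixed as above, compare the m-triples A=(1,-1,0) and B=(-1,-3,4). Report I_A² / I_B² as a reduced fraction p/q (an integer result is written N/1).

Same 1,4,5: normalisation and zero-m 3j drop out of the ratio.
A: Δ: 0! 2! 8! / 11! → 1/495; sum: t=0:+1/1440 = 1/1440; 3j²(1 4 5; 1 -1 0) = Δ·Π!·Σ² = 2/99  (sign -1)
B: Δ: 0! 2! 8! / 11! → 1/495; sum: t=0:+1/10080 = 1/10080; 3j²(1 4 5; -1 -3 4) = Δ·Π!·Σ² = 4/55  (sign -1)
I_A²/I_B² = (2/99)/(4/55) = 5/18

5/18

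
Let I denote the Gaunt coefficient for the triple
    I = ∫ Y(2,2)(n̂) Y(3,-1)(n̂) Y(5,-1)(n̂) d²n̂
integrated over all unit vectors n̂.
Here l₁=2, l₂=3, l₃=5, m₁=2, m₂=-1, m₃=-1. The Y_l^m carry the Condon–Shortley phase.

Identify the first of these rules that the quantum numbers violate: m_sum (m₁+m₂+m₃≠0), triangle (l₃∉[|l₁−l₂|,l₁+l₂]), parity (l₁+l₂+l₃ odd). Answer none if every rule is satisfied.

none

m₁+m₂+m₃ = 2 − 1 − 1 = 0  ✓
triangle: |2−3|=1 ≤ l₃=5 ≤ 2+3=5  ✓
parity: l₁+l₂+l₃ = 10 is even  ✓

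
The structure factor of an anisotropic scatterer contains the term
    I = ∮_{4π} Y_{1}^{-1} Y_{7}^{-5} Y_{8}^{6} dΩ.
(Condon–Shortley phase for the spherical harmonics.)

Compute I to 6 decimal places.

Checks pass: Σm=0; 16 even; l₃=8∈[6,8].
(2·1+1)(2·7+1)(2·8+1) = 765
Δ: 0! 2! 14! / 17! → 1/2040
sum: t=0:+1/25401600 = 1/25401600
3j²(1 7 8; 0 0 0) = Δ·Π!·Σ² = 8/255  (sign +1)
sum: t=0:+1/1916006400 = 1/1916006400
3j²(1 7 8; -1 -5 6) = Δ·Π!·Σ² = 91/2040  (sign +1)
combine: 4πI² = 765·8/255·91/2040 = 91/85
take √, sign +1: I = 0.29188132

0.291881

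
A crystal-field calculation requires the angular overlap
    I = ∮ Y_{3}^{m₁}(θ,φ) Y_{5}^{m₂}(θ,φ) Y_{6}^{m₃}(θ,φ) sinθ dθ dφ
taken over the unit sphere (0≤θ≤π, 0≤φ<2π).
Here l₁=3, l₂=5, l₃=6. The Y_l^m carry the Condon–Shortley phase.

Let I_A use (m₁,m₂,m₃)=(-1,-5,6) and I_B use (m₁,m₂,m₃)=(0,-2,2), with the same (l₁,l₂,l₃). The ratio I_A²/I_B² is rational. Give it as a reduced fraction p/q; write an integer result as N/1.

99/8

l's match ⇒ only the (l;m) 3-j factors differ between A and B.
A: triangle coeff Δ(3,5,6) = 1/675675; Σ_t [0,0]: t=0:+1/1935360 = 1/1935360; (3j)²=3/91 [(3 5 6; -1 -5 6)], sign=+1
B: triangle coeff Δ(3,5,6) = 1/675675; Σ_t [0,2]: t=0:+1/8640 t=1:−1/5760 t=2:+1/60480 = -1/24192; (3j)²=8/3003 [(3 5 6; 0 -2 2)], sign=-1
I_A²/I_B² = (3/91)/(8/3003) = 99/8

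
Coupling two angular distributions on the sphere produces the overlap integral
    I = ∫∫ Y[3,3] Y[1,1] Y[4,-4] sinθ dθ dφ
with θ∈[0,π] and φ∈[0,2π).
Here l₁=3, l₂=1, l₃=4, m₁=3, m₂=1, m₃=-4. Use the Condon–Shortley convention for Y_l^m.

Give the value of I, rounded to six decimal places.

0.325735

Checks pass: Σm=0; 8 even; l₃=4∈[2,4].
(2·3+1)(2·1+1)(2·4+1) = 189
Δ: 0! 6! 2! / 9! → 1/252
sum: t=0:+1/36 = 1/36
3j²(3 1 4; 0 0 0) = Δ·Π!·Σ² = 4/63  (sign +1)
sum: t=0:+1/1440 = 1/1440
3j²(3 1 4; 3 1 -4) = Δ·Π!·Σ² = 1/9  (sign +1)
combine: 4πI² = 189·4/63·1/9 = 4/3
take √, sign +1: I = 0.32573501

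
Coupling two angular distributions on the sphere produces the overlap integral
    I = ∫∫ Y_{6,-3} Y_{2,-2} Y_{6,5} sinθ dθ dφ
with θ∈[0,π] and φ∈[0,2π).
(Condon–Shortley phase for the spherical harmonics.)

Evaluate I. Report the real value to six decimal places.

0.120286

m-sum 0 ✓  L=14 even ✓  4≤6≤8 ✓
Π(2lᵢ+1) = 13×5×13 = 845
triangle coeff Δ(6,2,6) = 1/90090
Σ_t [0,2]: t=0:+1/69120 t=1:−1/14400 t=2:+1/69120 = -7/172800
(3j)²=14/715 [(6 2 6; 0 0 0)], sign=-1
Σ_t [0,0]: t=0:+1/1451520 = 1/1451520
(3j)²=1/91 [(6 2 6; -3 -2 5)], sign=-1
⇒ 4πI² = 2/11
I = (+1)√(2/11/(4π)) = 0.12028562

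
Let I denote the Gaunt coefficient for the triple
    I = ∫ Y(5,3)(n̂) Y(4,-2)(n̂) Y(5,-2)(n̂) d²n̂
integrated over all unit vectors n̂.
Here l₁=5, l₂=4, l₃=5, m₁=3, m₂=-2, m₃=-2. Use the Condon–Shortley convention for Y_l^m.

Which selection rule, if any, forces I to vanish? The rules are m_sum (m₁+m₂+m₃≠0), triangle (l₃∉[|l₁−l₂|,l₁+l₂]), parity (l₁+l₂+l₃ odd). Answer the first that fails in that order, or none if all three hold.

m_sum

m₁+m₂+m₃ = 3 − 2 − 2 = -1  ✗
triangle: |5−4|=1 ≤ l₃=5 ≤ 5+4=9
parity: l₁+l₂+l₃ = 14 is even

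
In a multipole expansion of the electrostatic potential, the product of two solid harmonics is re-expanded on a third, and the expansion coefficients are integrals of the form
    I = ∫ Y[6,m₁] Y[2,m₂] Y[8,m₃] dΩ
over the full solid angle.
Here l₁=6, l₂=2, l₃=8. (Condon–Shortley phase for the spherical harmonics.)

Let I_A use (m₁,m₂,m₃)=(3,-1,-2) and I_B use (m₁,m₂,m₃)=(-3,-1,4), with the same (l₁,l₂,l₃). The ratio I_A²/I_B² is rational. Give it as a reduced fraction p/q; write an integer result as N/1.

5/22

Same 6,2,8: normalisation and zero-m 3j drop out of the ratio.
A: Δ: 0! 12! 4! / 17! → 1/30940; sum: t=0:+1/13063680 = 1/13063680; 3j²(6 2 8; 3 -1 -2) = Δ·Π!·Σ² = 10/1547  (sign +1)
B: Δ: 0! 12! 4! / 17! → 1/30940; sum: t=0:+1/13063680 = 1/13063680; 3j²(6 2 8; -3 -1 4) = Δ·Π!·Σ² = 44/1547  (sign +1)
I_A²/I_B² = (10/1547)/(44/1547) = 5/22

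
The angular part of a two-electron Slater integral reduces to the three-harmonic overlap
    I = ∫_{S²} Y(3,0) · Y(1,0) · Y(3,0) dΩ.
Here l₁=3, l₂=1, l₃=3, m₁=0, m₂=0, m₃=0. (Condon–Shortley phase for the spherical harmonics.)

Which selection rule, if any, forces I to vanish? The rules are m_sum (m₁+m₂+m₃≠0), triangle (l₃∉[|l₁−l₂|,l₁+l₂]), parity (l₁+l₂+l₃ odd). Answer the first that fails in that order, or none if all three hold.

parity

azimuthal sum: 0 + 0 + 0 = 0  ✓
2 ≤ 3 ≤ 4 (triangle on l)  ✓
L = 3 + 1 + 3 = 7 (odd)  ✗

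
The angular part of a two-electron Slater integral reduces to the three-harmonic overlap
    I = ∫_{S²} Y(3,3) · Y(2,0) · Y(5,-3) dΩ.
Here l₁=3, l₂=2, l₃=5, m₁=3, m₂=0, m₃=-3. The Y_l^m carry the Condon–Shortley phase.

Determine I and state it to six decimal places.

-0.126792

Checks pass: Σm=0; 10 even; l₃=5∈[1,5].
(2·3+1)(2·2+1)(2·5+1) = 385
Δ: 0! 6! 4! / 11! → 1/2310
sum: t=0:+1/144 = 1/144
3j²(3 2 5; 0 0 0) = Δ·Π!·Σ² = 10/231  (sign -1)
sum: t=0:+1/2880 = 1/2880
3j²(3 2 5; 3 0 -3) = Δ·Π!·Σ² = 2/165  (sign +1)
combine: 4πI² = 385·10/231·2/165 = 20/99
take √, sign -1: I = -0.12679218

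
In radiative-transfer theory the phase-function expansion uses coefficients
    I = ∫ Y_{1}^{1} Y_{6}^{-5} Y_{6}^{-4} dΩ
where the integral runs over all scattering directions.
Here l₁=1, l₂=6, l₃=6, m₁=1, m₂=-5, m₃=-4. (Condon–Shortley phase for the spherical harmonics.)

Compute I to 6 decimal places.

0.000000

1 − 5 − 4 = -8 ≠ 0: azimuthal integral kills it; I = 0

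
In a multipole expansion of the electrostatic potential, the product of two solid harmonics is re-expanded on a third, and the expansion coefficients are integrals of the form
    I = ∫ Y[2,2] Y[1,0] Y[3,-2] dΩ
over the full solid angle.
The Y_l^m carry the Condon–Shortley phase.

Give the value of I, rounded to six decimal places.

0.184674

m-sum 0 ✓  L=6 even ✓  1≤3≤3 ✓
Π(2lᵢ+1) = 5×3×7 = 105
triangle coeff Δ(2,1,3) = 1/105
Σ_t [0,0]: t=0:+1/4 = 1/4
(3j)²=3/35 [(2 1 3; 0 0 0)], sign=-1
Σ_t [0,0]: t=0:+1/24 = 1/24
(3j)²=1/21 [(2 1 3; 2 0 -2)], sign=-1
⇒ 4πI² = 3/7
I = (+1)√(3/7/(4π)) = 0.18467439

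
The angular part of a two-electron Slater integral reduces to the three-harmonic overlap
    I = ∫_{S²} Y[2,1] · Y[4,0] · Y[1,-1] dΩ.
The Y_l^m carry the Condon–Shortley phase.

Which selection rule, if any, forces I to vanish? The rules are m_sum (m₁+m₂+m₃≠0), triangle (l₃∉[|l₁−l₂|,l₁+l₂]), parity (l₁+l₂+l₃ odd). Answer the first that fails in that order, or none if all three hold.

azimuthal sum: 1 + 0 − 1 = 0  ✓
2 ≤ 1 ≤ 6 (triangle on l)  ✗
L = 2 + 4 + 1 = 7 (odd)

triangle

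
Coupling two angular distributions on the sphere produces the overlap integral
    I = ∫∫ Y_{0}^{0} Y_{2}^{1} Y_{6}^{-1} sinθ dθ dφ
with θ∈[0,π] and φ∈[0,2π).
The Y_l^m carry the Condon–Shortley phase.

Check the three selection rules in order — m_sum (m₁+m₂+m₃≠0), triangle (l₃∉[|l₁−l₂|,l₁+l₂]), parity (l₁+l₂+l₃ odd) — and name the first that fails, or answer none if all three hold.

triangle

azimuthal sum: 0 + 1 − 1 = 0  ✓
2 ≤ 6 ≤ 2 (triangle on l)  ✗
L = 0 + 2 + 6 = 8 (even)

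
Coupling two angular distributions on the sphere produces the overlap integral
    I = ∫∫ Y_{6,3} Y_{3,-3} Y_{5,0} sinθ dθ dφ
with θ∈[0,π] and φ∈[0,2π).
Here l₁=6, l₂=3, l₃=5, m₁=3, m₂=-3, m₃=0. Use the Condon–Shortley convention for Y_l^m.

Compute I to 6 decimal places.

0.190675

Rules hold: Σm=0, L=14 even, 3≤5≤9.
N = 13·7·11 = 1001
Δ = 4!·8!·2!/15! = 1/675675
Racah Σ t=1..3: t=1:−1/8640 t=2:+1/2304 t=3:−1/8640 = 7/34560
⇒ 3j(6 3 5; 0 0 0)² = 7/429, sgn -1
Racah Σ t=0..0: t=0:+1/34560 = 1/34560
⇒ 3j(6 3 5; 3 -3 0)² = 4/143, sgn -1
4πI² = N·(3j₀)²·(3jₘ)² = 196/429
I = +1·√(0.456876/4π) = 0.19067531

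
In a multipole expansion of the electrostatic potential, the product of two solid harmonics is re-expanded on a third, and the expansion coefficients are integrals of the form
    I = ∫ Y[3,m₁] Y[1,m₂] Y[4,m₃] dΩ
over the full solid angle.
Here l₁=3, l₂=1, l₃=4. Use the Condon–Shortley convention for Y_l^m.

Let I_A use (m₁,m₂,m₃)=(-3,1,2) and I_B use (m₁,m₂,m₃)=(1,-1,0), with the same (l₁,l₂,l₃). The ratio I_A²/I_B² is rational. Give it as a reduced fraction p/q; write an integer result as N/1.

1/6

Same 3,1,4: normalisation and zero-m 3j drop out of the ratio.
A: Δ: 0! 6! 2! / 9! → 1/252; sum: t=0:+1/1440 = 1/1440; 3j²(3 1 4; -3 1 2) = Δ·Π!·Σ² = 1/252  (sign +1)
B: Δ: 0! 6! 2! / 9! → 1/252; sum: t=0:+1/96 = 1/96; 3j²(3 1 4; 1 -1 0) = Δ·Π!·Σ² = 1/42  (sign +1)
I_A²/I_B² = (1/252)/(1/42) = 1/6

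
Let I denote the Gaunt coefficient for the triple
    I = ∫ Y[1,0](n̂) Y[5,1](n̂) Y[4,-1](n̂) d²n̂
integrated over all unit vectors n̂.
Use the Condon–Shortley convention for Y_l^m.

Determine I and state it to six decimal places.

Rules hold: Σm=0, L=10 even, 4≤4≤6.
N = 3·11·9 = 297
Δ = 2!·0!·8!/11! = 1/495
Racah Σ t=1..1: t=1:−1/576 = -1/576
⇒ 3j(1 5 4; 0 0 0)² = 5/99, sgn -1
Racah Σ t=1..1: t=1:−1/720 = -1/720
⇒ 3j(1 5 4; 0 1 -1)² = 8/165, sgn +1
4πI² = N·(3j₀)²·(3jₘ)² = 8/11
I = -1·√(0.727273/4π) = -0.24057125

-0.240571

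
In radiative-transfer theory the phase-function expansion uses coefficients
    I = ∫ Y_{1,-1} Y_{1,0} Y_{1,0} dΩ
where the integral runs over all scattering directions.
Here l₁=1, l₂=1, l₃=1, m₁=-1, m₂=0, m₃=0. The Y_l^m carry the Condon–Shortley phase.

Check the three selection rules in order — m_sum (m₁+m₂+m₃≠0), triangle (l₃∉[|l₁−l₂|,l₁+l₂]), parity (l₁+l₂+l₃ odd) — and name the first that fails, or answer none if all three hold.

azimuthal sum: -1 + 0 + 0 = -1  ✗
0 ≤ 1 ≤ 2 (triangle on l)
L = 1 + 1 + 1 = 3 (odd)

m_sum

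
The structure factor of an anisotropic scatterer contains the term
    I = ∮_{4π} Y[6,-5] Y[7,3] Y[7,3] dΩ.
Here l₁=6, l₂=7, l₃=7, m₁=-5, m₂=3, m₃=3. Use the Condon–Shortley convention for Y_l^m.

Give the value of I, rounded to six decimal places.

-5 + 3 + 3 = 1 ≠ 0: azimuthal integral kills it; I = 0

0.000000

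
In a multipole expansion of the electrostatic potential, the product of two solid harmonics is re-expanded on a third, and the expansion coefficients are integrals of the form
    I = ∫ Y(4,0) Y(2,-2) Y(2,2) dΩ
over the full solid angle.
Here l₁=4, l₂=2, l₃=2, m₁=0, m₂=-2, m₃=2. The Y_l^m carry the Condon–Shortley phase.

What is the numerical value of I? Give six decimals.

0.040299

Checks pass: Σm=0; 8 even; l₃=2∈[2,6].
(2·4+1)(2·2+1)(2·2+1) = 225
Δ: 4! 4! 0! / 9! → 1/630
sum: t=2:+1/16 = 1/16
3j²(4 2 2; 0 0 0) = Δ·Π!·Σ² = 2/35  (sign +1)
sum: t=0:+1/576 = 1/576
3j²(4 2 2; 0 -2 2) = Δ·Π!·Σ² = 1/630  (sign +1)
combine: 4πI² = 225·2/35·1/630 = 1/49
take √, sign +1: I = 0.04029926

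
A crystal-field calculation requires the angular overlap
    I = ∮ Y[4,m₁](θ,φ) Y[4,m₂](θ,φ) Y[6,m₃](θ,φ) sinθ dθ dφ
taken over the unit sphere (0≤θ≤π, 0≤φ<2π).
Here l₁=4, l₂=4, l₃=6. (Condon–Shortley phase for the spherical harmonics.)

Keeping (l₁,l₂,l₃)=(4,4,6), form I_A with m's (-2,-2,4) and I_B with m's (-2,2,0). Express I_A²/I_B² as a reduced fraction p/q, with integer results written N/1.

126/121

Shared (l₁,l₂,l₃)=(4,4,6): N and (l;000)² cancel in I_A²/I_B².
A: Δ = 2!·6!·6!/15! = 1/1261260; Racah Σ t=0..2: t=0:+1/69120 t=1:−1/14400 t=2:+1/69120 = -7/172800; ⇒ 3j(4 4 6; -2 -2 4)² = 14/715, sgn -1
B: Δ = 2!·6!·6!/15! = 1/1261260; Racah Σ t=0..2: t=0:+1/1036800 t=1:−1/14400 t=2:+1/4608 = 77/518400; ⇒ 3j(4 4 6; -2 2 0)² = 11/585, sgn +1
I_A²/I_B² = (14/715)/(11/585) = 126/121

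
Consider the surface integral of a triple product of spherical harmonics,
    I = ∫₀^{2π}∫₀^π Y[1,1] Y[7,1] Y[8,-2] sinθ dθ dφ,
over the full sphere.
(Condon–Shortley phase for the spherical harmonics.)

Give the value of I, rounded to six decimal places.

m-sum 0 ✓  L=16 even ✓  6≤8≤8 ✓
Π(2lᵢ+1) = 3×15×17 = 765
triangle coeff Δ(1,7,8) = 1/2040
Σ_t [0,0]: t=0:+1/25401600 = 1/25401600
(3j)²=8/255 [(1 7 8; 0 0 0)], sign=+1
Σ_t [0,0]: t=0:+1/58060800 = 1/58060800
(3j)²=3/136 [(1 7 8; 1 1 -2)], sign=+1
⇒ 4πI² = 9/17
I = (+1)√(9/17/(4π)) = 0.20525411

0.205254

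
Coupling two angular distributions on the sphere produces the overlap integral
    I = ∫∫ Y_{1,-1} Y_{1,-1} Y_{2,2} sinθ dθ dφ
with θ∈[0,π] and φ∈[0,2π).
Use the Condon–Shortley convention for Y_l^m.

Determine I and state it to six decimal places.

Rules hold: Σm=0, L=4 even, 0≤2≤2.
N = 3·3·5 = 45
Δ = 0!·2!·2!/5! = 1/30
Racah Σ t=0..0: t=0:+1/1 = 1/1
⇒ 3j(1 1 2; 0 0 0)² = 2/15, sgn +1
Racah Σ t=0..0: t=0:+1/4 = 1/4
⇒ 3j(1 1 2; -1 -1 2)² = 1/5, sgn +1
4πI² = N·(3j₀)²·(3jₘ)² = 6/5
I = +1·√(1.2/4π) = 0.30901936

0.309019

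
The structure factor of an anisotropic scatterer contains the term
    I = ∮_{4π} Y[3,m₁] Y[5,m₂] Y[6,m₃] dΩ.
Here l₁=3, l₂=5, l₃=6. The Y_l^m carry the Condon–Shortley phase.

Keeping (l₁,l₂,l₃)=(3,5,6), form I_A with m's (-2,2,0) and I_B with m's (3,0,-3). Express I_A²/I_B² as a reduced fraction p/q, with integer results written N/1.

Same 3,5,6: normalisation and zero-m 3j drop out of the ratio.
A: Δ: 2! 4! 8! / 15! → 1/675675; sum: t=1:−1/34560 t=2:+1/8640 = 1/11520; 3j²(3 5 6; -2 2 0) = Δ·Π!·Σ² = 3/143  (sign +1)
B: Δ: 2! 4! 8! / 15! → 1/675675; sum: t=0:+1/34560 = 1/34560; 3j²(3 5 6; 3 0 -3) = Δ·Π!·Σ² = 4/143  (sign -1)
I_A²/I_B² = (3/143)/(4/143) = 3/4

3/4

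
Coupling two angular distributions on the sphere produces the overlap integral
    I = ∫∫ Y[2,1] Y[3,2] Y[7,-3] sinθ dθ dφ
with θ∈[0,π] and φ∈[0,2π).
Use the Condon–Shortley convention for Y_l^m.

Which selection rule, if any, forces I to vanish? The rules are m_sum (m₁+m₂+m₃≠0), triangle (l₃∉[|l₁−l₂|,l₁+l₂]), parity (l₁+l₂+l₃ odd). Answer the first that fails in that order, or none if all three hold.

m₁+m₂+m₃ = 1 + 2 − 3 = 0  ✓
triangle: |2−3|=1 ≤ l₃=7 ≤ 2+3=5  ✗
parity: l₁+l₂+l₃ = 12 is even

triangle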